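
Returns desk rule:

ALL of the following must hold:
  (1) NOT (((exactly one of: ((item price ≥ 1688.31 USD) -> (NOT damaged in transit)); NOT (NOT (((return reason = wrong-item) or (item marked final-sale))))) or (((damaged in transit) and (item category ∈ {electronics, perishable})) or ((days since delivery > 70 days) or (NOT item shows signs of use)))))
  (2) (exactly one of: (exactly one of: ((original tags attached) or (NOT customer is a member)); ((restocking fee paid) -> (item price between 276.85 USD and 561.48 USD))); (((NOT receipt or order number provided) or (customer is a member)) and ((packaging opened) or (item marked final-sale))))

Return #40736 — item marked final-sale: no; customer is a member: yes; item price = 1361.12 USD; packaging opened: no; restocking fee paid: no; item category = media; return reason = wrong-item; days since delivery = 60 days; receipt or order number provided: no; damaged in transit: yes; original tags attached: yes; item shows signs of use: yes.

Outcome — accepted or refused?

Atomic conditions:
  item price ≥ 1688.31 USD: 1361.12 ≥ 1688.31 is false
  NOT damaged in transit: yes → false
  return reason = wrong-item: wrong-item == wrong-item is true
  item marked final-sale: no → false
  damaged in transit: yes → true
  item category ∈ {electronics, perishable}: media is not in the set → false
  days since delivery > 70 days: 60 > 70 is false
  NOT item shows signs of use: yes → false
  original tags attached: yes → true
  NOT customer is a member: yes → false
  restocking fee paid: no → false
  item price between 276.85 USD and 561.48 USD: 1361.12 in [276.85, 561.48] is false
  NOT receipt or order number provided: no → true
  customer is a member: yes → true
  packaging opened: no → false
Combine:
[1.1.1.1] false → false (antecedent false ⇒ implication holds) = true
[1.1.1.2.1.1] true OR false = true
[1.1.1.2.1] NOT true = false
[1.1.1.2] NOT false = true
[1.1.1] exactly-one(true, true) = false
[1.1.2.1] true AND false = false
[1.1.2.2] false OR false = false
[1.1.2] false OR false = false
[1.1] false OR false = false
[1] NOT false = true
[2.1.1] true OR false = true
[2.1.2] false → false (antecedent false ⇒ implication holds) = true
[2.1] exactly-one(true, true) = false
[2.2.1] true OR true = true
[2.2.2] false OR false = false
[2.2] true AND false = false
[2] exactly-one(false, false) = false
[root] true AND false = false
Overall: false → refused

Refused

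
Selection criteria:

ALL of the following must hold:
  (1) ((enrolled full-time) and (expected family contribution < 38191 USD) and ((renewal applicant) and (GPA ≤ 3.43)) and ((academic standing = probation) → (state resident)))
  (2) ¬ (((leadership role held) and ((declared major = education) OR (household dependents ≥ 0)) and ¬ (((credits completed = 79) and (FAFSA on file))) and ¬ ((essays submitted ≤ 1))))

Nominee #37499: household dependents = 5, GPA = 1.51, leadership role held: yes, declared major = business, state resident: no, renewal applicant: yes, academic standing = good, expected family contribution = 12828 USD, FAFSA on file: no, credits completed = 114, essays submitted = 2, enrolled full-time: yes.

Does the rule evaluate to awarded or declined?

Atomic conditions:
  enrolled full-time: yes → true
  expected family contribution < 38191 USD: 12828 < 38191 is true
  renewal applicant: yes → true
  GPA ≤ 3.43: 1.51 ≤ 3.43 is true
  academic standing = probation: good == probation is false
  state resident: no → false
  leadership role held: yes → true
  declared major = education: business == education is false
  household dependents ≥ 0: 5 ≥ 0 is true
  credits completed = 79: 114 == 79 is false
  FAFSA on file: no → false
  essays submitted ≤ 1: 2 ≤ 1 is false
Combine:
[1.3] true AND true = true
[1.4] false → false (antecedent false ⇒ implication holds) = true
[1] true AND true AND true AND true = true
[2.1.2] false OR true = true
[2.1.3.1] false AND false = false
[2.1.3] NOT false = true
[2.1.4] NOT false = true
[2.1] true AND true AND true AND true = true
[2] NOT true = false
[root] true AND false = false
Overall: false → declined

Declined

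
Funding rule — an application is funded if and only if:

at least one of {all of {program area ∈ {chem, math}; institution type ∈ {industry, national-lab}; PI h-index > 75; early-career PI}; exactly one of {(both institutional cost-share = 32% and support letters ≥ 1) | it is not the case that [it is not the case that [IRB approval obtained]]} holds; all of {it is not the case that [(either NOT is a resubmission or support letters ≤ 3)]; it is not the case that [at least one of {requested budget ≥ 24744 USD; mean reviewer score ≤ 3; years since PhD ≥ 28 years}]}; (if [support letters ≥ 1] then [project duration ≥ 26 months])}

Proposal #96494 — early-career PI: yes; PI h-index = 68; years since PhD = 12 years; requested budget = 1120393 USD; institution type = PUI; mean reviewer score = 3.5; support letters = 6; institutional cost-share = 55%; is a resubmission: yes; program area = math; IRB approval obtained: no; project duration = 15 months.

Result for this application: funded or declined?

Atomic conditions:
  program area ∈ {chem, math}: math is in the set → true
  institution type ∈ {industry, national-lab}: PUI is not in the set → false
  PI h-index > 75: 68 > 75 is false
  early-career PI: yes → true
  institutional cost-share = 32%: 55 == 32 is false
  support letters ≥ 1: 6 ≥ 1 is true
  IRB approval obtained: no → false
  NOT is a resubmission: yes → false
  support letters ≤ 3: 6 ≤ 3 is false
  requested budget ≥ 24744 USD: 1120393 ≥ 24744 is true
  mean reviewer score ≤ 3: 3.5 ≤ 3 is false
  years since PhD ≥ 28 years: 12 ≥ 28 is false
  project duration ≥ 26 months: 15 ≥ 26 is false
Combine:
[1] true AND false AND false AND true = false
[2.1] false AND true = false
[2.2.1] NOT false = true
[2.2] NOT true = false
[2] exactly-one(false, false) = false
[3.1.1] false OR false = false
[3.1] NOT false = true
[3.2.1] true OR false OR false = true
[3.2] NOT true = false
[3] true AND false = false
[4] true → false = false
[root] false OR false OR false OR false = false
Overall: false → declined

Declined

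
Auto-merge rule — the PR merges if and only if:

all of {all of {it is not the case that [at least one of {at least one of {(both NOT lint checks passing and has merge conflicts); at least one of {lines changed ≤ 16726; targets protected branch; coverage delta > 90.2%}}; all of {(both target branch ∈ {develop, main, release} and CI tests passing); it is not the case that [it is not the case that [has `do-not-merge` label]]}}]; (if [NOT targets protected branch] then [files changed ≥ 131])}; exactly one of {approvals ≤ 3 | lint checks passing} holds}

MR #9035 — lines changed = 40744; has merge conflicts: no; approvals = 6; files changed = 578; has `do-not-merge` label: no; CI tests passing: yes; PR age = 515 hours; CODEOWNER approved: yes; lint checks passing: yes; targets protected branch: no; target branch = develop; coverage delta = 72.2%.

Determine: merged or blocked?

Merged

Atomic conditions:
  NOT lint checks passing: yes → false
  has merge conflicts: no → false
  lines changed ≤ 16726: 40744 ≤ 16726 is false
  targets protected branch: no → false
  coverage delta > 90.2%: 72.2 > 90.2 is false
  target branch ∈ {develop, main, release}: develop is in the set → true
  CI tests passing: yes → true
  has `do-not-merge` label: no → false
  NOT targets protected branch: no → true
  files changed ≥ 131: 578 ≥ 131 is true
  approvals ≤ 3: 6 ≤ 3 is false
  lint checks passing: yes → true
Combine:
[1.1.1.1.1] false AND false = false
[1.1.1.1.2] false OR false OR false = false
[1.1.1.1] false OR false = false
[1.1.1.2.1] true AND true = true
[1.1.1.2.2.1] NOT false = true
[1.1.1.2.2] NOT true = false
[1.1.1.2] true AND false = false
[1.1.1] false OR false = false
[1.1] NOT false = true
[1.2] true → true = true
[1] true AND true = true
[2] exactly-one(false, true) = true
[root] true AND true = true
Overall: true → merged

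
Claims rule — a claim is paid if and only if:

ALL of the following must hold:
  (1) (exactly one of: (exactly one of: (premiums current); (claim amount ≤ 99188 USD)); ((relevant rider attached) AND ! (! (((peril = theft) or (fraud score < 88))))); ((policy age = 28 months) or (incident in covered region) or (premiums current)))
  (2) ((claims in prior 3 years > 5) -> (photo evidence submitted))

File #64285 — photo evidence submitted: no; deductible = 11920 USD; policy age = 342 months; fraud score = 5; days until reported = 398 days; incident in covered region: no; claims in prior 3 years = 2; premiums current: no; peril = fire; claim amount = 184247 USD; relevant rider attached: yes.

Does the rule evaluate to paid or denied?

Atomic conditions:
  premiums current: no → false
  claim amount ≤ 99188 USD: 184247 ≤ 99188 is false
  relevant rider attached: yes → true
  peril = theft: fire == theft is false
  fraud score < 88: 5 < 88 is true
  policy age = 28 months: 342 == 28 is false
  incident in covered region: no → false
  claims in prior 3 years > 5: 2 > 5 is false
  photo evidence submitted: no → false
Combine:
[1.1] exactly-one(false, false) = false
[1.2.2.1.1] false OR true = true
[1.2.2.1] NOT true = false
[1.2.2] NOT false = true
[1.2] true AND true = true
[1.3] false OR false OR false = false
[1] exactly-one(false, true, false) = true
[2] false → false (antecedent false ⇒ implication holds) = true
[root] true AND true = true
Overall: true → paid

Paid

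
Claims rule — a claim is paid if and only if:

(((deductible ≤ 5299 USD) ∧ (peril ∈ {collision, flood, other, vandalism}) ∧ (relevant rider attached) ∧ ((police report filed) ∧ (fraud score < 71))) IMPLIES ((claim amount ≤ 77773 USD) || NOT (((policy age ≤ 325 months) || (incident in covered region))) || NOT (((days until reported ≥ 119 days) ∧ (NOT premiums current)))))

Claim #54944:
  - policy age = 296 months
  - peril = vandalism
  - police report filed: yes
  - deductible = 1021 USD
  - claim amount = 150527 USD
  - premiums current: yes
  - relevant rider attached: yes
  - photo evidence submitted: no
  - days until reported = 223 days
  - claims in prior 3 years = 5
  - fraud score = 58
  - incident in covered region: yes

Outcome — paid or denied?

Paid

Atomic conditions:
  deductible ≤ 5299 USD: 1021 ≤ 5299 is true
  peril ∈ {collision, flood, other, vandalism}: vandalism is in the set → true
  relevant rider attached: yes → true
  police report filed: yes → true
  fraud score < 71: 58 < 71 is true
  claim amount ≤ 77773 USD: 150527 ≤ 77773 is false
  policy age ≤ 325 months: 296 ≤ 325 is true
  incident in covered region: yes → true
  days until reported ≥ 119 days: 223 ≥ 119 is true
  NOT premiums current: yes → false
Combine:
[1.4] true AND true = true
[1] true AND true AND true AND true = true
[2.2.1] true OR true = true
[2.2] NOT true = false
[2.3.1] true AND false = false
[2.3] NOT false = true
[2] false OR false OR true = true
[root] true → true = true
Overall: true → paid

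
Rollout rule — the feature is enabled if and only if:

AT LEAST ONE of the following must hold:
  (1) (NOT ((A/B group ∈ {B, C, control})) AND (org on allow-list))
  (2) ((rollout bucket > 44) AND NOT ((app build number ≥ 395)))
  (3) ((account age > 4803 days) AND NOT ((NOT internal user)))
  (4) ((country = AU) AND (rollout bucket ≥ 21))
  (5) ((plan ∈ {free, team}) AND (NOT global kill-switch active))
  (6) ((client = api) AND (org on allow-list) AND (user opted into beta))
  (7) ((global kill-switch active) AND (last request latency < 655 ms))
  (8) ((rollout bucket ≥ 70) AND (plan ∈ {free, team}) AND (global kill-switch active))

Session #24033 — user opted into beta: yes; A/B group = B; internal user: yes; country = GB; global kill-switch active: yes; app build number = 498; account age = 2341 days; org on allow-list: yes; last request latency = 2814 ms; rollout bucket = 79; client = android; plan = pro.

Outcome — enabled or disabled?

Atomic conditions:
  A/B group ∈ {B, C, control}: B is in the set → true
  org on allow-list: yes → true
  rollout bucket > 44: 79 > 44 is true
  app build number ≥ 395: 498 ≥ 395 is true
  account age > 4803 days: 2341 > 4803 is false
  NOT internal user: yes → false
  country = AU: GB == AU is false
  rollout bucket ≥ 21: 79 ≥ 21 is true
  plan ∈ {free, team}: pro is not in the set → false
  NOT global kill-switch active: yes → false
  client = api: android == api is false
  user opted into beta: yes → true
  global kill-switch active: yes → true
  last request latency < 655 ms: 2814 < 655 is false
  rollout bucket ≥ 70: 79 ≥ 70 is true
Combine:
[1.1] NOT true = false
[1] false AND true = false
[2.2] NOT true = false
[2] true AND false = false
[3.2] NOT false = true
[3] false AND true = false
[4] false AND true = false
[5] false AND false = false
[6] false AND true AND true = false
[7] true AND false = false
[8] true AND false AND true = false
[root] false OR false OR false OR false OR false OR false OR false OR false = false
Overall: false → disabled

Disabled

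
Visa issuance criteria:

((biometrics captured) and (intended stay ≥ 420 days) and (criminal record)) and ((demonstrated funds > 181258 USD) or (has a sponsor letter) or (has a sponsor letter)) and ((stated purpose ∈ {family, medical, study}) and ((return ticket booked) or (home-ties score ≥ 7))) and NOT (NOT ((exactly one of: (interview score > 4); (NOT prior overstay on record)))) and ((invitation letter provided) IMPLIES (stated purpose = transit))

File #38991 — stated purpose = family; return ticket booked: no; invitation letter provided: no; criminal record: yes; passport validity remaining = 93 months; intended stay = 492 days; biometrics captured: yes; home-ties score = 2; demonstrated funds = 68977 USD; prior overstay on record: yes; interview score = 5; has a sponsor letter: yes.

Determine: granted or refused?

Atomic conditions:
  biometrics captured: yes → true
  intended stay ≥ 420 days: 492 ≥ 420 is true
  criminal record: yes → true
  demonstrated funds > 181258 USD: 68977 > 181258 is false
  has a sponsor letter: yes → true
  stated purpose ∈ {family, medical, study}: family is in the set → true
  return ticket booked: no → false
  home-ties score ≥ 7: 2 ≥ 7 is false
  interview score > 4: 5 > 4 is true
  NOT prior overstay on record: yes → false
  invitation letter provided: no → false
  stated purpose = transit: family == transit is false
Combine:
[1] true AND true AND true = true
[2] false OR true OR true = true
[3.2] false OR false = false
[3] true AND false = false
[4.1.1] exactly-one(true, false) = true
[4.1] NOT true = false
[4] NOT false = true
[5] false → false (antecedent false ⇒ implication holds) = true
[root] true AND true AND false AND true AND true = false
Overall: false → refused

Refused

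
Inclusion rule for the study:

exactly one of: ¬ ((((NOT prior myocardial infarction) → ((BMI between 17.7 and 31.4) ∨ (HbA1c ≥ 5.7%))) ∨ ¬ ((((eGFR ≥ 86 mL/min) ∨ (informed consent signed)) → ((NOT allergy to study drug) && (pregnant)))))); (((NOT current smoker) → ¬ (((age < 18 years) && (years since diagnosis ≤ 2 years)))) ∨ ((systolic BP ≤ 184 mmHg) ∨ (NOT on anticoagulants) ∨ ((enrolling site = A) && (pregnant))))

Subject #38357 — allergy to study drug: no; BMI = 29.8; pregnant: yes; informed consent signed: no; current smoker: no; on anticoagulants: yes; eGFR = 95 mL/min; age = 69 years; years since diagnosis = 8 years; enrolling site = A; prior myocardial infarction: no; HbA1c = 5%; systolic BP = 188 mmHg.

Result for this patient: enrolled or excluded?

Atomic conditions:
  NOT prior myocardial infarction: no → true
  BMI between 17.7 and 31.4: 29.8 in [17.7, 31.4] is true
  HbA1c ≥ 5.7%: 5 ≥ 5.7 is false
  eGFR ≥ 86 mL/min: 95 ≥ 86 is true
  informed consent signed: no → false
  NOT allergy to study drug: no → true
  pregnant: yes → true
  NOT current smoker: no → true
  age < 18 years: 69 < 18 is false
  years since diagnosis ≤ 2 years: 8 ≤ 2 is false
  systolic BP ≤ 184 mmHg: 188 ≤ 184 is false
  NOT on anticoagulants: yes → false
  enrolling site = A: A == A is true
Combine:
[1.1.1.2] true OR false = true
[1.1.1] true → true = true
[1.1.2.1.1] true OR false = true
[1.1.2.1.2] true AND true = true
[1.1.2.1] true → true = true
[1.1.2] NOT true = false
[1.1] true OR false = true
[1] NOT true = false
[2.1.2.1] false AND false = false
[2.1.2] NOT false = true
[2.1] true → true = true
[2.2.3] true AND true = true
[2.2] false OR false OR true = true
[2] true OR true = true
[root] exactly-one(false, true) = true
Overall: true → enrolled

Enrolled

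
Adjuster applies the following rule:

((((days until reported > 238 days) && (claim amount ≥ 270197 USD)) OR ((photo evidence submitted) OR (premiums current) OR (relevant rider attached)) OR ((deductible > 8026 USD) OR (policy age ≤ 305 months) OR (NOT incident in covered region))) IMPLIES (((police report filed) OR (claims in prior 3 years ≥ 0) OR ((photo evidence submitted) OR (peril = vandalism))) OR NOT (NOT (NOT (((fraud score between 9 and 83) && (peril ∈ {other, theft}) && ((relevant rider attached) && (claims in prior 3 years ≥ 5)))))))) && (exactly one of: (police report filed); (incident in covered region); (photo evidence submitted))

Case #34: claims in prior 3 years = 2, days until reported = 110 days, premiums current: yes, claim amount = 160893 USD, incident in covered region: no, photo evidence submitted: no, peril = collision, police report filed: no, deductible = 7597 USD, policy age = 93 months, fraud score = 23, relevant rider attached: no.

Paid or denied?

Atomic conditions:
  days until reported > 238 days: 110 > 238 is false
  claim amount ≥ 270197 USD: 160893 ≥ 270197 is false
  photo evidence submitted: no → false
  premiums current: yes → true
  relevant rider attached: no → false
  deductible > 8026 USD: 7597 > 8026 is false
  policy age ≤ 305 months: 93 ≤ 305 is true
  NOT incident in covered region: no → true
  police report filed: no → false
  claims in prior 3 years ≥ 0: 2 ≥ 0 is true
  peril = vandalism: collision == vandalism is false
  fraud score between 9 and 83: 23 in [9, 83] is true
  peril ∈ {other, theft}: collision is not in the set → false
  claims in prior 3 years ≥ 5: 2 ≥ 5 is false
  incident in covered region: no → false
Combine:
[1.1.1] false AND false = false
[1.1.2] false OR true OR false = true
[1.1.3] false OR true OR true = true
[1.1] false OR true OR true = true
[1.2.1.3] false OR false = false
[1.2.1] false OR true OR false = true
[1.2.2.1.1.1.3] false AND false = false
[1.2.2.1.1.1] true AND false AND false = false
[1.2.2.1.1] NOT false = true
[1.2.2.1] NOT true = false
[1.2.2] NOT false = true
[1.2] true OR true = true
[1] true → true = true
[2] exactly-one(false, false, false) = false
[root] true AND false = false
Overall: false → denied

Denied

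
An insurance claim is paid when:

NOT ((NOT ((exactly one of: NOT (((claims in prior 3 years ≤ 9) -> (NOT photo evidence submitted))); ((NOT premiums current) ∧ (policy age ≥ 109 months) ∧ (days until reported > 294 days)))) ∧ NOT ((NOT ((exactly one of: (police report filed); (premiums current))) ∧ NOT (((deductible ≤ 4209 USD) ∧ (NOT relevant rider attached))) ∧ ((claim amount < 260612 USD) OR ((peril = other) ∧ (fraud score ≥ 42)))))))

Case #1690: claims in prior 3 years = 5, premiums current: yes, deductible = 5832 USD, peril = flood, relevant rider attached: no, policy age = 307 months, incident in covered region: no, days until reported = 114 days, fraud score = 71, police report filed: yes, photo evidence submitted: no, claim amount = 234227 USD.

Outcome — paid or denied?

Atomic conditions:
  claims in prior 3 years ≤ 9: 5 ≤ 9 is true
  NOT photo evidence submitted: no → true
  NOT premiums current: yes → false
  policy age ≥ 109 months: 307 ≥ 109 is true
  days until reported > 294 days: 114 > 294 is false
  police report filed: yes → true
  premiums current: yes → true
  deductible ≤ 4209 USD: 5832 ≤ 4209 is false
  NOT relevant rider attached: no → true
  claim amount < 260612 USD: 234227 < 260612 is true
  peril = other: flood == other is false
  fraud score ≥ 42: 71 ≥ 42 is true
Combine:
[1.1.1.1.1] true → true = true
[1.1.1.1] NOT true = false
[1.1.1.2] false AND true AND false = false
[1.1.1] exactly-one(false, false) = false
[1.1] NOT false = true
[1.2.1.1.1] exactly-one(true, true) = false
[1.2.1.1] NOT false = true
[1.2.1.2.1] false AND true = false
[1.2.1.2] NOT false = true
[1.2.1.3.2] false AND true = false
[1.2.1.3] true OR false = true
[1.2.1] true AND true AND true = true
[1.2] NOT true = false
[1] true AND false = false
[root] NOT false = true
Overall: true → paid

Paid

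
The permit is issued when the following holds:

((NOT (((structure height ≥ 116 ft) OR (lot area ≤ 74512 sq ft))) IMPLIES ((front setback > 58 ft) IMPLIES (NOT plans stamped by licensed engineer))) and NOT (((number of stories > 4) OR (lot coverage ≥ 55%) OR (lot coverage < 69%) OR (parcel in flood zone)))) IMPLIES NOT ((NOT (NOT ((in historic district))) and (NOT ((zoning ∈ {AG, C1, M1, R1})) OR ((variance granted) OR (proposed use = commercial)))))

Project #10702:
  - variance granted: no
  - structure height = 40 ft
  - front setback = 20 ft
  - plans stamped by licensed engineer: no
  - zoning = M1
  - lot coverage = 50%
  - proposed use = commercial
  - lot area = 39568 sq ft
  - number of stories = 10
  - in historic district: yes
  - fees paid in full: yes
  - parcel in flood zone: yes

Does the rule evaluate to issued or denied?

Issued

Atomic conditions:
  structure height ≥ 116 ft: 40 ≥ 116 is false
  lot area ≤ 74512 sq ft: 39568 ≤ 74512 is true
  front setback > 58 ft: 20 > 58 is false
  NOT plans stamped by licensed engineer: no → true
  number of stories > 4: 10 > 4 is true
  lot coverage ≥ 55%: 50 ≥ 55 is false
  lot coverage < 69%: 50 < 69 is true
  parcel in flood zone: yes → true
  in historic district: yes → true
  zoning ∈ {AG, C1, M1, R1}: M1 is in the set → true
  variance granted: no → false
  proposed use = commercial: commercial == commercial is true
Combine:
[1.1.1.1] false OR true = true
[1.1.1] NOT true = false
[1.1.2] false → true (antecedent false ⇒ implication holds) = true
[1.1] false → true (antecedent false ⇒ implication holds) = true
[1.2.1] true OR false OR true OR true = true
[1.2] NOT true = false
[1] true AND false = false
[2.1.1.1] NOT true = false
[2.1.1] NOT false = true
[2.1.2.1] NOT true = false
[2.1.2.2] false OR true = true
[2.1.2] false OR true = true
[2.1] true AND true = true
[2] NOT true = false
[root] false → false (antecedent false ⇒ implication holds) = true
Overall: true → issued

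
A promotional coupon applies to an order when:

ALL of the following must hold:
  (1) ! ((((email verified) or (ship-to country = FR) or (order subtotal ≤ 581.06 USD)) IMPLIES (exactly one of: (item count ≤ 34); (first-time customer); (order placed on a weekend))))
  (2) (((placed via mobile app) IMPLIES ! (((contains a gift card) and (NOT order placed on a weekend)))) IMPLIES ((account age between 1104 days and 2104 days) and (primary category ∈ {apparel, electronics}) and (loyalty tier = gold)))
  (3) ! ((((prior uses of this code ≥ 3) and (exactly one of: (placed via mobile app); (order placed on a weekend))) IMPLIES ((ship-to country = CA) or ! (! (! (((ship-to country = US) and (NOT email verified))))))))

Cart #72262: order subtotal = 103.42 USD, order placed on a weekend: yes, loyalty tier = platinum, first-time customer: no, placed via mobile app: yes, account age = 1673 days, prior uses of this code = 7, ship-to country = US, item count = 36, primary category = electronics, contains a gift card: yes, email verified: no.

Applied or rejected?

Rejected

Atomic conditions:
  email verified: no → false
  ship-to country = FR: US == FR is false
  order subtotal ≤ 581.06 USD: 103.42 ≤ 581.06 is true
  item count ≤ 34: 36 ≤ 34 is false
  first-time customer: no → false
  order placed on a weekend: yes → true
  placed via mobile app: yes → true
  contains a gift card: yes → true
  NOT order placed on a weekend: yes → false
  account age between 1104 days and 2104 days: 1673 in [1104, 2104] is true
  primary category ∈ {apparel, electronics}: electronics is in the set → true
  loyalty tier = gold: platinum == gold is false
  prior uses of this code ≥ 3: 7 ≥ 3 is true
  ship-to country = CA: US == CA is false
  ship-to country = US: US == US is true
  NOT email verified: no → true
Combine:
[1.1.1] false OR false OR true = true
[1.1.2] exactly-one(false, false, true) = true
[1.1] true → true = true
[1] NOT true = false
[2.1.2.1] true AND false = false
[2.1.2] NOT false = true
[2.1] true → true = true
[2.2] true AND true AND false = false
[2] true → false = false
[3.1.1.2] exactly-one(true, true) = false
[3.1.1] true AND false = false
[3.1.2.2.1.1.1] true AND true = true
[3.1.2.2.1.1] NOT true = false
[3.1.2.2.1] NOT false = true
[3.1.2.2] NOT true = false
[3.1.2] false OR false = false
[3.1] false → false (antecedent false ⇒ implication holds) = true
[3] NOT true = false
[root] false AND false AND false = false
Overall: false → rejected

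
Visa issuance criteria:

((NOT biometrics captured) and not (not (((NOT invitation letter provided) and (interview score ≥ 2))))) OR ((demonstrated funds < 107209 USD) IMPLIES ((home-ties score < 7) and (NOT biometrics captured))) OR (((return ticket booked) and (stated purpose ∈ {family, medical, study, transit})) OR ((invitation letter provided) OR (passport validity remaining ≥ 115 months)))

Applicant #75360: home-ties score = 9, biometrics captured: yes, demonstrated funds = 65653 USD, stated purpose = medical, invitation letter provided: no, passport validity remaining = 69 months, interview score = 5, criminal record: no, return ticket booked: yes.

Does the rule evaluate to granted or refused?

Granted

Atomic conditions:
  NOT biometrics captured: yes → false
  NOT invitation letter provided: no → true
  interview score ≥ 2: 5 ≥ 2 is true
  demonstrated funds < 107209 USD: 65653 < 107209 is true
  home-ties score < 7: 9 < 7 is false
  return ticket booked: yes → true
  stated purpose ∈ {family, medical, study, transit}: medical is in the set → true
  invitation letter provided: no → false
  passport validity remaining ≥ 115 months: 69 ≥ 115 is false
Combine:
[1.2.1.1] true AND true = true
[1.2.1] NOT true = false
[1.2] NOT false = true
[1] false AND true = false
[2.2] false AND false = false
[2] true → false = false
[3.1] true AND true = true
[3.2] false OR false = false
[3] true OR false = true
[root] false OR false OR true = true
Overall: true → granted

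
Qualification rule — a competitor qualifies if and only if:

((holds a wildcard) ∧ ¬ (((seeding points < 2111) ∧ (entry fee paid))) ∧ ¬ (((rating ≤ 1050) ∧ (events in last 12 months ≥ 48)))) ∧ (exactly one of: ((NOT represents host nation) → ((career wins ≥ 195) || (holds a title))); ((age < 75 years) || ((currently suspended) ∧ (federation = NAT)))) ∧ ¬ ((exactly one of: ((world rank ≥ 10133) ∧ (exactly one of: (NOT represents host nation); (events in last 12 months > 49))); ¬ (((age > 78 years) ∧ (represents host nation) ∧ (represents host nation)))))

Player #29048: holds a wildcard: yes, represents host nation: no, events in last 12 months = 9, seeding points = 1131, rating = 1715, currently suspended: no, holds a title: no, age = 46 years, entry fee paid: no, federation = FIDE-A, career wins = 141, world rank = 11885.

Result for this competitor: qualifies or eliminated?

Qualifies

Atomic conditions:
  holds a wildcard: yes → true
  seeding points < 2111: 1131 < 2111 is true
  entry fee paid: no → false
  rating ≤ 1050: 1715 ≤ 1050 is false
  events in last 12 months ≥ 48: 9 ≥ 48 is false
  NOT represents host nation: no → true
  career wins ≥ 195: 141 ≥ 195 is false
  holds a title: no → false
  age < 75 years: 46 < 75 is true
  currently suspended: no → false
  federation = NAT: FIDE-A == NAT is false
  world rank ≥ 10133: 11885 ≥ 10133 is true
  events in last 12 months > 49: 9 > 49 is false
  age > 78 years: 46 > 78 is false
  represents host nation: no → false
Combine:
[1.2.1] true AND false = false
[1.2] NOT false = true
[1.3.1] false AND false = false
[1.3] NOT false = true
[1] true AND true AND true = true
[2.1.2] false OR false = false
[2.1] true → false = false
[2.2.2] false AND false = false
[2.2] true OR false = true
[2] exactly-one(false, true) = true
[3.1.1.2] exactly-one(true, false) = true
[3.1.1] true AND true = true
[3.1.2.1] false AND false AND false = false
[3.1.2] NOT false = true
[3.1] exactly-one(true, true) = false
[3] NOT false = true
[root] true AND true AND true = true
Overall: true → qualifies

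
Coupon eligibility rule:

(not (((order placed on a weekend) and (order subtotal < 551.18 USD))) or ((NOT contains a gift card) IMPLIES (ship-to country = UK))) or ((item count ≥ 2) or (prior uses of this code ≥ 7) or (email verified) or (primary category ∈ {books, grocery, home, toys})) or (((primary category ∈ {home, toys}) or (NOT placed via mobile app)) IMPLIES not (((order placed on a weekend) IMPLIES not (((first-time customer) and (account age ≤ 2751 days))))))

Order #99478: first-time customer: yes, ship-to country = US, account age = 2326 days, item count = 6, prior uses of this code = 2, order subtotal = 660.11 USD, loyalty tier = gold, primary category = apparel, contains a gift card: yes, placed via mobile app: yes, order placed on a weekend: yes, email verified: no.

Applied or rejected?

Atomic conditions:
  order placed on a weekend: yes → true
  order subtotal < 551.18 USD: 660.11 < 551.18 is false
  NOT contains a gift card: yes → false
  ship-to country = UK: US == UK is false
  item count ≥ 2: 6 ≥ 2 is true
  prior uses of this code ≥ 7: 2 ≥ 7 is false
  email verified: no → false
  primary category ∈ {books, grocery, home, toys}: apparel is not in the set → false
  primary category ∈ {home, toys}: apparel is not in the set → false
  NOT placed via mobile app: yes → false
  first-time customer: yes → true
  account age ≤ 2751 days: 2326 ≤ 2751 is true
Combine:
[1.1.1] true AND false = false
[1.1] NOT false = true
[1.2] false → false (antecedent false ⇒ implication holds) = true
[1] true OR true = true
[2] true OR false OR false OR false = true
[3.1] false OR false = false
[3.2.1.2.1] true AND true = true
[3.2.1.2] NOT true = false
[3.2.1] true → false = false
[3.2] NOT false = true
[3] false → true (antecedent false ⇒ implication holds) = true
[root] true OR true OR true = true
Overall: true → applied

Applied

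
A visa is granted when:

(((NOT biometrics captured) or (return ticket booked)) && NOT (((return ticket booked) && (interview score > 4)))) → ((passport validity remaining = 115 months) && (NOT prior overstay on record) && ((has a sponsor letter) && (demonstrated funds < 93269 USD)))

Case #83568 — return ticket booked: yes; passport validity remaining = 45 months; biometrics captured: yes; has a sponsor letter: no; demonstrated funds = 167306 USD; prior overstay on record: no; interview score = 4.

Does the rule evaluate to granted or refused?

Atomic conditions:
  NOT biometrics captured: yes → false
  return ticket booked: yes → true
  interview score > 4: 4 > 4 is false
  passport validity remaining = 115 months: 45 == 115 is false
  NOT prior overstay on record: no → true
  has a sponsor letter: no → false
  demonstrated funds < 93269 USD: 167306 < 93269 is false
Combine:
[1.1] false OR true = true
[1.2.1] true AND false = false
[1.2] NOT false = true
[1] true AND true = true
[2.3] false AND false = false
[2] false AND true AND false = false
[root] true → false = false
Overall: false → refused

Refused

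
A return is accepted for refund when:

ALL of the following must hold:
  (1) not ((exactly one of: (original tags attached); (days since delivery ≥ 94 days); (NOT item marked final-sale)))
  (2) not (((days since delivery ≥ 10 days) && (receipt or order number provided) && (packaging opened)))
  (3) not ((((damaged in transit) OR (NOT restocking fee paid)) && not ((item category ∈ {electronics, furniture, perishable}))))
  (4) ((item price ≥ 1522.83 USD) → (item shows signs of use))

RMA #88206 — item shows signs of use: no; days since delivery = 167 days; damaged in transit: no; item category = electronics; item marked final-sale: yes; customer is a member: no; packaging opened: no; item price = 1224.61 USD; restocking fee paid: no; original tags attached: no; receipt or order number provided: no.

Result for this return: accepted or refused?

Refused

Atomic conditions:
  original tags attached: no → false
  days since delivery ≥ 94 days: 167 ≥ 94 is true
  NOT item marked final-sale: yes → false
  days since delivery ≥ 10 days: 167 ≥ 10 is true
  receipt or order number provided: no → false
  packaging opened: no → false
  damaged in transit: no → false
  NOT restocking fee paid: no → true
  item category ∈ {electronics, furniture, perishable}: electronics is in the set → true
  item price ≥ 1522.83 USD: 1224.61 ≥ 1522.83 is false
  item shows signs of use: no → false
Combine:
[1.1] exactly-one(false, true, false) = true
[1] NOT true = false
[2.1] true AND false AND false = false
[2] NOT false = true
[3.1.1] false OR true = true
[3.1.2] NOT true = false
[3.1] true AND false = false
[3] NOT false = true
[4] false → false (antecedent false ⇒ implication holds) = true
[root] false AND true AND true AND true = false
Overall: false → refused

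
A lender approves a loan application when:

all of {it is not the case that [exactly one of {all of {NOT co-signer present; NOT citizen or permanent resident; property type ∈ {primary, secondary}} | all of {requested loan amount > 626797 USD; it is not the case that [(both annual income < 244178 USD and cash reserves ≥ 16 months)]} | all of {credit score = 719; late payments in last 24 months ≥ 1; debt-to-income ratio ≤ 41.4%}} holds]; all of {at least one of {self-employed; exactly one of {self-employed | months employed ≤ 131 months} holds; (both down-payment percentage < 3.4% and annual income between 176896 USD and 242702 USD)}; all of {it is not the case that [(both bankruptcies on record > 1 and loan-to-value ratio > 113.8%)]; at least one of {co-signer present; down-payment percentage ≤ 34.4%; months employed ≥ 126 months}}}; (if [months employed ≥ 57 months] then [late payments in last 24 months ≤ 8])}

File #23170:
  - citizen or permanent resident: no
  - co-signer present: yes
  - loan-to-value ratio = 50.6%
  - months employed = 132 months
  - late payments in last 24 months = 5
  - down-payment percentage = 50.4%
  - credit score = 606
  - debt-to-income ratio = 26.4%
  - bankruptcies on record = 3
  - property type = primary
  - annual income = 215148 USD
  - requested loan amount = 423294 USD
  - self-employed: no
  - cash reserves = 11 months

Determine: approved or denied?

Atomic conditions:
  NOT co-signer present: yes → false
  NOT citizen or permanent resident: no → true
  property type ∈ {primary, secondary}: primary is in the set → true
  requested loan amount > 626797 USD: 423294 > 626797 is false
  annual income < 244178 USD: 215148 < 244178 is true
  cash reserves ≥ 16 months: 11 ≥ 16 is false
  credit score = 719: 606 == 719 is false
  late payments in last 24 months ≥ 1: 5 ≥ 1 is true
  debt-to-income ratio ≤ 41.4%: 26.4 ≤ 41.4 is true
  self-employed: no → false
  months employed ≤ 131 months: 132 ≤ 131 is false
  down-payment percentage < 3.4%: 50.4 < 3.4 is false
  annual income between 176896 USD and 242702 USD: 215148 in [176896, 242702] is true
  bankruptcies on record > 1: 3 > 1 is true
  loan-to-value ratio > 113.8%: 50.6 > 113.8 is false
  co-signer present: yes → true
  down-payment percentage ≤ 34.4%: 50.4 ≤ 34.4 is false
  months employed ≥ 126 months: 132 ≥ 126 is true
  months employed ≥ 57 months: 132 ≥ 57 is true
  late payments in last 24 months ≤ 8: 5 ≤ 8 is true
Combine:
[1.1.1] false AND true AND true = false
[1.1.2.2.1] true AND false = false
[1.1.2.2] NOT false = true
[1.1.2] false AND true = false
[1.1.3] false AND true AND true = false
[1.1] exactly-one(false, false, false) = false
[1] NOT false = true
[2.1.2] exactly-one(false, false) = false
[2.1.3] false AND true = false
[2.1] false OR false OR false = false
[2.2.1.1] true AND false = false
[2.2.1] NOT false = true
[2.2.2] true OR false OR true = true
[2.2] true AND true = true
[2] false AND true = false
[3] true → true = true
[root] true AND false AND true = false
Overall: false → denied

Denied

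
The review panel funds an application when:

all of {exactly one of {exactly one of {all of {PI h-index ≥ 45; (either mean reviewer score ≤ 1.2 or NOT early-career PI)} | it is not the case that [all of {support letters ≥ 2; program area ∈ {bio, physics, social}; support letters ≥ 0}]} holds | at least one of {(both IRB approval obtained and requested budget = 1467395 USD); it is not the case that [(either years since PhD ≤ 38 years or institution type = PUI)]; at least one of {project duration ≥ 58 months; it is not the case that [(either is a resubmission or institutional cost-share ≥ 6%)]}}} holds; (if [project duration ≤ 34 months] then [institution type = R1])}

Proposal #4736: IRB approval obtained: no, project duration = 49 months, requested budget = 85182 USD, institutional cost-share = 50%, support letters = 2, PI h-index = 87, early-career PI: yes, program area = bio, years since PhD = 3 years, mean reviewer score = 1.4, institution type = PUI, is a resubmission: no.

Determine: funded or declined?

Declined

Atomic conditions:
  PI h-index ≥ 45: 87 ≥ 45 is true
  mean reviewer score ≤ 1.2: 1.4 ≤ 1.2 is false
  NOT early-career PI: yes → false
  support letters ≥ 2: 2 ≥ 2 is true
  program area ∈ {bio, physics, social}: bio is in the set → true
  support letters ≥ 0: 2 ≥ 0 is true
  IRB approval obtained: no → false
  requested budget = 1467395 USD: 85182 == 1467395 is false
  years since PhD ≤ 38 years: 3 ≤ 38 is true
  institution type = PUI: PUI == PUI is true
  project duration ≥ 58 months: 49 ≥ 58 is false
  is a resubmission: no → false
  institutional cost-share ≥ 6%: 50 ≥ 6 is true
  project duration ≤ 34 months: 49 ≤ 34 is false
  institution type = R1: PUI == R1 is false
Combine:
[1.1.1.2] false OR false = false
[1.1.1] true AND false = false
[1.1.2.1] true AND true AND true = true
[1.1.2] NOT true = false
[1.1] exactly-one(false, false) = false
[1.2.1] false AND false = false
[1.2.2.1] true OR true = true
[1.2.2] NOT true = false
[1.2.3.2.1] false OR true = true
[1.2.3.2] NOT true = false
[1.2.3] false OR false = false
[1.2] false OR false OR false = false
[1] exactly-one(false, false) = false
[2] false → false (antecedent false ⇒ implication holds) = true
[root] false AND true = false
Overall: false → declined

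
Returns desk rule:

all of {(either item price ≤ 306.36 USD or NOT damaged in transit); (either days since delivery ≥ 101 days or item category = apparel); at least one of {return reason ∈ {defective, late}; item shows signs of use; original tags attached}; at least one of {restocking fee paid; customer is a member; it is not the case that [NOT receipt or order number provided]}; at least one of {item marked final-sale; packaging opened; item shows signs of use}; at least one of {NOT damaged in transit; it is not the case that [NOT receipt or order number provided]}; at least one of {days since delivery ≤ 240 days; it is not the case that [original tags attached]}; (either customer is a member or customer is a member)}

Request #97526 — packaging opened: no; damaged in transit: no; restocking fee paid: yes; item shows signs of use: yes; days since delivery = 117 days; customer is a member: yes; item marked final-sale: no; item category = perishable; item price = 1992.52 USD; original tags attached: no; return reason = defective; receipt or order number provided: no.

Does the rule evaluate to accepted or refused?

Accepted

Atomic conditions:
  item price ≤ 306.36 USD: 1992.52 ≤ 306.36 is false
  NOT damaged in transit: no → true
  days since delivery ≥ 101 days: 117 ≥ 101 is true
  item category = apparel: perishable == apparel is false
  return reason ∈ {defective, late}: defective is in the set → true
  item shows signs of use: yes → true
  original tags attached: no → false
  restocking fee paid: yes → true
  customer is a member: yes → true
  NOT receipt or order number provided: no → true
  item marked final-sale: no → false
  packaging opened: no → false
  days since delivery ≤ 240 days: 117 ≤ 240 is true
Combine:
[1] false OR true = true
[2] true OR false = true
[3] true OR true OR false = true
[4.3] NOT true = false
[4] true OR true OR false = true
[5] false OR false OR true = true
[6.2] NOT true = false
[6] true OR false = true
[7.2] NOT false = true
[7] true OR true = true
[8] true OR true = true
[root] true AND true AND true AND true AND true AND true AND true AND true = true
Overall: true → accepted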